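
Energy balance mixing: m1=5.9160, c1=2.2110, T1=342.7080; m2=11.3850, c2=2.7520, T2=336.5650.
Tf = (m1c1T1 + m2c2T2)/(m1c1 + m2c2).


num = 15027.8083
den = 44.4118
Tf = 338.3743 K

338.3743 K


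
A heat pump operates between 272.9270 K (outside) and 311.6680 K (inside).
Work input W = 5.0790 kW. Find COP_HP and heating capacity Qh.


COP = 311.6680 / 38.7410 = 8.0449
Qh = 8.0449 * 5.0790 = 40.8601 kW

COP = 8.0449, Qh = 40.8601 kW


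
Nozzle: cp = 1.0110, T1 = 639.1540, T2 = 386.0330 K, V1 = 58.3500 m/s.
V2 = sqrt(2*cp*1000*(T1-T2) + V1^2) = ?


dT = 253.1210 K
2*cp*1000*dT = 511810.6620
V1^2 = 3404.7225
V2 = sqrt(515215.3845) = 717.7851 m/s

717.7851 m/s


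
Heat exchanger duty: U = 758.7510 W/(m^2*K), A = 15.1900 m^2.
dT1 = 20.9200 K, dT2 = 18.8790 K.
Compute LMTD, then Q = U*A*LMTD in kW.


LMTD = 19.8820 K
Q = 758.7510 * 15.1900 * 19.8820 = 229149.0499 W = 229.1490 kW

229.1490 kW


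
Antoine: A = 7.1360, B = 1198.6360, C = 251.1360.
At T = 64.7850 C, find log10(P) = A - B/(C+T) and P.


C+T = 315.9210
B/(C+T) = 3.7941
log10(P) = 7.1360 - 3.7941 = 3.3419
P = 10^3.3419 = 2197.3517 mmHg

2197.3517 mmHg


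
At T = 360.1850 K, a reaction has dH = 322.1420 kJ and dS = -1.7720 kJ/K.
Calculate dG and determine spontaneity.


T*dS = 360.1850 * -1.7720 = -638.2478 kJ
dG = 322.1420 + 638.2478 = 960.3898 kJ (non-spontaneous)

dG = 960.3898 kJ, non-spontaneous


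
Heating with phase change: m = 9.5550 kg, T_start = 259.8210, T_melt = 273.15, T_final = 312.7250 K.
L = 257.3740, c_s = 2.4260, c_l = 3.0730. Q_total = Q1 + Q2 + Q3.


Q1 (sensible, solid) = 9.5550 * 2.4260 * 13.3290 = 308.9720 kJ
Q2 (latent) = 9.5550 * 257.3740 = 2459.2086 kJ
Q3 (sensible, liquid) = 9.5550 * 3.0730 * 39.5750 = 1162.0215 kJ
Q_total = 3930.2021 kJ

3930.2021 kJ


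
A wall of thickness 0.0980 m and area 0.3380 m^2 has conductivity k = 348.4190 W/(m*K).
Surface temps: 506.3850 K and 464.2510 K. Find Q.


dT = 42.1340 K
Q = 348.4190 * 0.3380 * 42.1340 / 0.0980 = 50632.0073 W

50632.0073 W


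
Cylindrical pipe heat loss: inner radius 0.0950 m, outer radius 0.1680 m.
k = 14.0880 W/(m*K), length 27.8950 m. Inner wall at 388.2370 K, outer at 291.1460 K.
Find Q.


dT = 97.0910 K
ln(ro/ri) = 0.5701
Q = 2*pi*14.0880*27.8950*97.0910 / 0.5701 = 420526.4788 W

420526.4788 W


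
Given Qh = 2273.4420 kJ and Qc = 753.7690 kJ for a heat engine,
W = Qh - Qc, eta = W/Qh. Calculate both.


W = 2273.4420 - 753.7690 = 1519.6730 kJ
eta = 1519.6730 / 2273.4420 = 0.6684 = 66.8446%

W = 1519.6730 kJ, eta = 66.8446%


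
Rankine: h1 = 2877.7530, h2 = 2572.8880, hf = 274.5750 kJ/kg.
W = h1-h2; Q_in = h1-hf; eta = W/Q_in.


W = 304.8650 kJ/kg
Q_in = 2603.1780 kJ/kg
eta = 0.1171 = 11.7113%

eta = 11.7113%


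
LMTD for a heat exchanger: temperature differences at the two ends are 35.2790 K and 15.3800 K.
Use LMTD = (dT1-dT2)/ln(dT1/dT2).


dT1/dT2 = 2.2938
ln(dT1/dT2) = 0.8302
LMTD = 19.8990 / 0.8302 = 23.9683 K

23.9683 K


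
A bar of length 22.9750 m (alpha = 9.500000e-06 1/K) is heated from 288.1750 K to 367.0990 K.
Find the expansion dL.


dT = 78.9240 K
dL = 9.500000e-06 * 22.9750 * 78.9240 = 0.017226 m
L_final = 22.992226 m

dL = 0.017226 m


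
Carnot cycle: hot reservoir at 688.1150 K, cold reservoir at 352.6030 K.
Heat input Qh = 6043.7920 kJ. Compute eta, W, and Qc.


eta = 1 - 352.6030/688.1150 = 0.4876
W = 0.4876 * 6043.7920 = 2946.8399 kJ
Qc = 6043.7920 - 2946.8399 = 3096.9521 kJ

eta = 48.7581%, W = 2946.8399 kJ, Qc = 3096.9521 kJ


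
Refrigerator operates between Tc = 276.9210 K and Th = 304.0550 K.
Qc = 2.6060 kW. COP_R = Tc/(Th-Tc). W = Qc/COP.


COP = 276.9210 / 27.1340 = 10.2057
W = 2.6060 / 10.2057 = 0.2553 kW

COP = 10.2057, W = 0.2553 kW


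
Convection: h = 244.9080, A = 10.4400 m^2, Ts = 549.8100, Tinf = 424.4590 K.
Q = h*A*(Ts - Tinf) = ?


dT = 125.3510 K
Q = 244.9080 * 10.4400 * 125.3510 = 320502.3907 W

320502.3907 W


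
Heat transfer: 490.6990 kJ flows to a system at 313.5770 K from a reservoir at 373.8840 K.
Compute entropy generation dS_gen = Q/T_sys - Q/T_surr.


dS_sys = 490.6990/313.5770 = 1.5648 kJ/K
dS_surr = -490.6990/373.8840 = -1.3124 kJ/K
dS_gen = 1.5648 - 1.3124 = 0.2524 kJ/K (irreversible)

dS_gen = 0.2524 kJ/K, irreversible


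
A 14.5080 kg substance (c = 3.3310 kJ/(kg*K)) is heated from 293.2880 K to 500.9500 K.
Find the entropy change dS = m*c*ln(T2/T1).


T2/T1 = 1.7080
ln(T2/T1) = 0.5354
dS = 14.5080 * 3.3310 * 0.5354 = 25.8715 kJ/K

25.8715 kJ/K


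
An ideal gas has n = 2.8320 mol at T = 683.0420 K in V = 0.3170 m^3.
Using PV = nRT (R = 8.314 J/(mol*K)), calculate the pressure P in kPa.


P = nRT/V = 2.8320 * 8.314 * 683.0420 / 0.3170
= 16082.3933 / 0.3170 = 50733.1018 Pa = 50.7331 kPa

50.7331 kPa


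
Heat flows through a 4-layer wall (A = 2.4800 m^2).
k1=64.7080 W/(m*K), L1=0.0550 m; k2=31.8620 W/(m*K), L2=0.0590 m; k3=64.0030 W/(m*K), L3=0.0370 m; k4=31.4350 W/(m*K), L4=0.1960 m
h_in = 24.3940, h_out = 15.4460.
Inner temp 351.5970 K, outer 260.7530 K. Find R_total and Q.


R_conv_in = 1/(24.3940*2.4800) = 0.0165
R_1 = 0.0550/(64.7080*2.4800) = 0.0003
R_2 = 0.0590/(31.8620*2.4800) = 0.0007
R_3 = 0.0370/(64.0030*2.4800) = 0.0002
R_4 = 0.1960/(31.4350*2.4800) = 0.0025
R_conv_out = 1/(15.4460*2.4800) = 0.0261
R_total = 0.0465 K/W
Q = 90.8440 / 0.0465 = 1954.8166 W

R_total = 0.0465 K/W, Q = 1954.8166 W


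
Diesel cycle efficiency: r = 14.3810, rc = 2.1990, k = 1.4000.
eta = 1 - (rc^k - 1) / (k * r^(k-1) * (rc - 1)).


r^(k-1) = 2.9048
rc^k = 3.0138
eta = 0.5870 = 58.6995%

58.6995%


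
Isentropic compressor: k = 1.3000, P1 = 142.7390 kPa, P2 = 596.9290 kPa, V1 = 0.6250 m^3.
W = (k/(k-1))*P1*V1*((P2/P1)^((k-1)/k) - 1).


(k-1)/k = 0.2308
(P2/P1)^exp = 1.3912
W = 4.3333 * 142.7390 * 0.6250 * (1.3912 - 1) = 151.2392 kJ

151.2392 kJ


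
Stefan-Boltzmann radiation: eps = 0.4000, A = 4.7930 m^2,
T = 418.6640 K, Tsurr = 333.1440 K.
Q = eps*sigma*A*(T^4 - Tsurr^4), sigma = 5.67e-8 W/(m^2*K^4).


T^4 = 3.0723e+10
Tsurr^4 = 1.2318e+10
Q = 0.4000 * 5.67e-8 * 4.7930 * 1.8405e+10 = 2000.7488 W

2000.7488 W


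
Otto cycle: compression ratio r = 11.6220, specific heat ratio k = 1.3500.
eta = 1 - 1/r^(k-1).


r^(k-1) = 2.3597
eta = 1 - 1/2.3597 = 0.5762 = 57.6209%

57.6209%


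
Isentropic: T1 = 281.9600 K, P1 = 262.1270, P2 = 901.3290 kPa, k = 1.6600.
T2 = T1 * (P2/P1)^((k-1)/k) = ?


(k-1)/k = 0.3976
(P2/P1)^exp = 1.6340
T2 = 281.9600 * 1.6340 = 460.7270 K

460.7270 K


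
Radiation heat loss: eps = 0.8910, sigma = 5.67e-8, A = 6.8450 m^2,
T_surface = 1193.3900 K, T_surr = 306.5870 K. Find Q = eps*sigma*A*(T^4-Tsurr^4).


T^4 = 2.0283e+12
Tsurr^4 = 8.8352e+09
Q = 0.8910 * 5.67e-8 * 6.8450 * 2.0195e+12 = 698341.5535 W

698341.5535 W


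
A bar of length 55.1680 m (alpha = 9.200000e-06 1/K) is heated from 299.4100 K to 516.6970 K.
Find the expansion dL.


dT = 217.2870 K
dL = 9.200000e-06 * 55.1680 * 217.2870 = 0.110283 m
L_final = 55.278283 m

dL = 0.110283 m


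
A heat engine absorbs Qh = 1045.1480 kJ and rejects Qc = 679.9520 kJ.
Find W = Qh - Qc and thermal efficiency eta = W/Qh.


W = 1045.1480 - 679.9520 = 365.1960 kJ
eta = 365.1960 / 1045.1480 = 0.3494 = 34.9420%

W = 365.1960 kJ, eta = 34.9420%


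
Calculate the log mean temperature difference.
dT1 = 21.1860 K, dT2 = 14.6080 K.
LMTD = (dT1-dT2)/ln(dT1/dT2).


dT1/dT2 = 1.4503
ln(dT1/dT2) = 0.3718
LMTD = 6.5780 / 0.3718 = 17.6937 K

17.6937 K


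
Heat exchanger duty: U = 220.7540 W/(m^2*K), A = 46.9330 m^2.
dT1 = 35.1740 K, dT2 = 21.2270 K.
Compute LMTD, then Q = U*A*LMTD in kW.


LMTD = 27.6160 K
Q = 220.7540 * 46.9330 * 27.6160 = 286119.6958 W = 286.1197 kW

286.1197 kW


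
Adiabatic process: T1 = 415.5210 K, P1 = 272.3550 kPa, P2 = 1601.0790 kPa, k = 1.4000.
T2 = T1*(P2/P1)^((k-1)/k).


(k-1)/k = 0.2857
(P2/P1)^exp = 1.6588
T2 = 415.5210 * 1.6588 = 689.2655 K

689.2655 K


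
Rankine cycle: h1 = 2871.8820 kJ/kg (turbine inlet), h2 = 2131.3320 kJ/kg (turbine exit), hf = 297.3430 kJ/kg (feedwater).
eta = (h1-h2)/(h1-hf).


W = 740.5500 kJ/kg
Q_in = 2574.5390 kJ/kg
eta = 0.2876 = 28.7644%

eta = 28.7644%


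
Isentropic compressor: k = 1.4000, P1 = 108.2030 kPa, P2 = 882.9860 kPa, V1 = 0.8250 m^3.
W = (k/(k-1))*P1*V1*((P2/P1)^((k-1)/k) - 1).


(k-1)/k = 0.2857
(P2/P1)^exp = 1.8218
W = 3.5000 * 108.2030 * 0.8250 * (1.8218 - 1) = 256.7458 kJ

256.7458 kJ


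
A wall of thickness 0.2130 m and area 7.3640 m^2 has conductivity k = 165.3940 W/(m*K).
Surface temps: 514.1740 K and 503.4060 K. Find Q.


dT = 10.7680 K
Q = 165.3940 * 7.3640 * 10.7680 / 0.2130 = 61572.8100 W

61572.8100 W


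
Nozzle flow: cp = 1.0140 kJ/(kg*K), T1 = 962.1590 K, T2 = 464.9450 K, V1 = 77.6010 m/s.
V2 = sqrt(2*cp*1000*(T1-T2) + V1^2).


dT = 497.2140 K
2*cp*1000*dT = 1008349.9920
V1^2 = 6021.9152
V2 = sqrt(1014371.9072) = 1007.1603 m/s

1007.1603 m/s


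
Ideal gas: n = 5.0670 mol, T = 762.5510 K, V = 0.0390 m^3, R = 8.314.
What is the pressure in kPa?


P = nRT/V = 5.0670 * 8.314 * 762.5510 / 0.0390
= 32124.0150 / 0.0390 = 823692.6911 Pa = 823.6927 kPa

823.6927 kPa


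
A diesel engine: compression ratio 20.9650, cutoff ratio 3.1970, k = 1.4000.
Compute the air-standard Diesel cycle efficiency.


r^(k-1) = 3.3775
rc^k = 5.0891
eta = 0.6064 = 60.6386%

60.6386%


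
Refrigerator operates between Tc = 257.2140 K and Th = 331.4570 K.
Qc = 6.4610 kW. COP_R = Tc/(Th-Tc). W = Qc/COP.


COP = 257.2140 / 74.2430 = 3.4645
W = 6.4610 / 3.4645 = 1.8649 kW

COP = 3.4645, W = 1.8649 kW


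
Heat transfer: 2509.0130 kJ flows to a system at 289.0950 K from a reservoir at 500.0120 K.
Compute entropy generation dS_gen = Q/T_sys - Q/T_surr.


dS_sys = 2509.0130/289.0950 = 8.6789 kJ/K
dS_surr = -2509.0130/500.0120 = -5.0179 kJ/K
dS_gen = 8.6789 - 5.0179 = 3.6609 kJ/K (irreversible)

dS_gen = 3.6609 kJ/K, irreversible


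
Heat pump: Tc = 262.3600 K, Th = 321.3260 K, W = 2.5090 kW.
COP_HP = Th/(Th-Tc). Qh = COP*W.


COP = 321.3260 / 58.9660 = 5.4493
Qh = 5.4493 * 2.5090 = 13.6724 kW

COP = 5.4493, Qh = 13.6724 kW


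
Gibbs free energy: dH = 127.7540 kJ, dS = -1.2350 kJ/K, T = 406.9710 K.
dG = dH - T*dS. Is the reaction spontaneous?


T*dS = 406.9710 * -1.2350 = -502.6092 kJ
dG = 127.7540 + 502.6092 = 630.3632 kJ (non-spontaneous)

dG = 630.3632 kJ, non-spontaneous


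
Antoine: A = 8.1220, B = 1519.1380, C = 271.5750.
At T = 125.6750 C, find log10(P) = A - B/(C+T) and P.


C+T = 397.2500
B/(C+T) = 3.8241
log10(P) = 8.1220 - 3.8241 = 4.2979
P = 10^4.2979 = 19854.7337 mmHg

19854.7337 mmHg


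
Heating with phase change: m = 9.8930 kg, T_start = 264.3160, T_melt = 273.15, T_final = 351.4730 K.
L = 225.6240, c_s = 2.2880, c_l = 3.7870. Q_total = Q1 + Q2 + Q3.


Q1 (sensible, solid) = 9.8930 * 2.2880 * 8.8340 = 199.9592 kJ
Q2 (latent) = 9.8930 * 225.6240 = 2232.0982 kJ
Q3 (sensible, liquid) = 9.8930 * 3.7870 * 78.3230 = 2934.3548 kJ
Q_total = 5366.4123 kJ

5366.4123 kJ


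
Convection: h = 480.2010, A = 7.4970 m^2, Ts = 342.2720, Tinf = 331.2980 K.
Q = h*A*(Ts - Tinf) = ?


dT = 10.9740 K
Q = 480.2010 * 7.4970 * 10.9740 = 39507.1341 W

39507.1341 W


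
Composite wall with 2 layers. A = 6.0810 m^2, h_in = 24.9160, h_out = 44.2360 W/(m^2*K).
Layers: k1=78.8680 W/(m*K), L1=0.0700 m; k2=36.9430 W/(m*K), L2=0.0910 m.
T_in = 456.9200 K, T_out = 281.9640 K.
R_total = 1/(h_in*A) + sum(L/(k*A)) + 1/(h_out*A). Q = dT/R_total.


R_conv_in = 1/(24.9160*6.0810) = 0.0066
R_1 = 0.0700/(78.8680*6.0810) = 0.0001
R_2 = 0.0910/(36.9430*6.0810) = 0.0004
R_conv_out = 1/(44.2360*6.0810) = 0.0037
R_total = 0.0109 K/W
Q = 174.9560 / 0.0109 = 16097.4467 W

R_total = 0.0109 K/W, Q = 16097.4467 W


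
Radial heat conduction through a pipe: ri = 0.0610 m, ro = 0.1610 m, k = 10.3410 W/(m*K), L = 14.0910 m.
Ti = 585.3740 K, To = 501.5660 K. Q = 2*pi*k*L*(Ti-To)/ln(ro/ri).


dT = 83.8080 K
ln(ro/ri) = 0.9705
Q = 2*pi*10.3410*14.0910*83.8080 / 0.9705 = 79060.6735 W

79060.6735 W


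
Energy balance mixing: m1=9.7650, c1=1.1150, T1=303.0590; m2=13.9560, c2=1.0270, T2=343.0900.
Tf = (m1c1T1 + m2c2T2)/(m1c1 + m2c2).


num = 8217.1433
den = 25.2208
Tf = 325.8084 K

325.8084 K


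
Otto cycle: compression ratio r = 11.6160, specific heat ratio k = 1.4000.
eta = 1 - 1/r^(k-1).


r^(k-1) = 2.6670
eta = 1 - 1/2.6670 = 0.6250 = 62.5047%

62.5047%


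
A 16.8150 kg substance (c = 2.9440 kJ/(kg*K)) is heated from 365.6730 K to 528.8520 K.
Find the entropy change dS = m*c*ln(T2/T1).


T2/T1 = 1.4462
ln(T2/T1) = 0.3690
dS = 16.8150 * 2.9440 * 0.3690 = 18.2652 kJ/K

18.2652 kJ/K


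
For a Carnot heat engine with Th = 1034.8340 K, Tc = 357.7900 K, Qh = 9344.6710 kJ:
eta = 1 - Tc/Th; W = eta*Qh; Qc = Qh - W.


eta = 1 - 357.7900/1034.8340 = 0.6543
W = 0.6543 * 9344.6710 = 6113.7858 kJ
Qc = 9344.6710 - 6113.7858 = 3230.8852 kJ

eta = 65.4254%, W = 6113.7858 kJ, Qc = 3230.8852 kJ


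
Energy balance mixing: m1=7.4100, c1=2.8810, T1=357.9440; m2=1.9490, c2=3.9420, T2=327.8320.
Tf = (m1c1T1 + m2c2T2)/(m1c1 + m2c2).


num = 10160.1832
den = 29.0312
Tf = 349.9750 K

349.9750 K


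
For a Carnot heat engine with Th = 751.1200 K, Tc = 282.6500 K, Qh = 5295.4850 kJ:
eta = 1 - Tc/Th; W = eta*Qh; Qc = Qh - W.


eta = 1 - 282.6500/751.1200 = 0.6237
W = 0.6237 * 5295.4850 = 3302.7690 kJ
Qc = 5295.4850 - 3302.7690 = 1992.7160 kJ

eta = 62.3695%, W = 3302.7690 kJ, Qc = 1992.7160 kJ


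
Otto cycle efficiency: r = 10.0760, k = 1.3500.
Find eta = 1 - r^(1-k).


r^(k-1) = 2.2447
eta = 1 - 1/2.2447 = 0.5545 = 55.4499%

55.4499%


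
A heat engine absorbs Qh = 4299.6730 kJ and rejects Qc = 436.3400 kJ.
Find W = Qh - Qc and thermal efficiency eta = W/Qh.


W = 4299.6730 - 436.3400 = 3863.3330 kJ
eta = 3863.3330 / 4299.6730 = 0.8985 = 89.8518%

W = 3863.3330 kJ, eta = 89.8518%


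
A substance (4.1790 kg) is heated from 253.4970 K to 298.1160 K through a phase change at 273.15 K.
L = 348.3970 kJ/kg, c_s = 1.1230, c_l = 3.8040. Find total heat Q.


Q1 (sensible, solid) = 4.1790 * 1.1230 * 19.6530 = 92.2319 kJ
Q2 (latent) = 4.1790 * 348.3970 = 1455.9511 kJ
Q3 (sensible, liquid) = 4.1790 * 3.8040 * 24.9660 = 396.8824 kJ
Q_total = 1945.0653 kJ

1945.0653 kJ


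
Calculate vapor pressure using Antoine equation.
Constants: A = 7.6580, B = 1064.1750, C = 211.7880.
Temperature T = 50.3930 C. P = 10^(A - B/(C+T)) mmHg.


C+T = 262.1810
B/(C+T) = 4.0589
log10(P) = 7.6580 - 4.0589 = 3.5991
P = 10^3.5991 = 3972.5322 mmHg

3972.5322 mmHg


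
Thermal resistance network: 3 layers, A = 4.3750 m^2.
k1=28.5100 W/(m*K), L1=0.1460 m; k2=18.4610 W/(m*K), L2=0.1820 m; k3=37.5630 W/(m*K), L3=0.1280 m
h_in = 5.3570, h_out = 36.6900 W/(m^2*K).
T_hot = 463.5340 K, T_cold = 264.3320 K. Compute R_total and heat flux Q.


R_conv_in = 1/(5.3570*4.3750) = 0.0427
R_1 = 0.1460/(28.5100*4.3750) = 0.0012
R_2 = 0.1820/(18.4610*4.3750) = 0.0023
R_3 = 0.1280/(37.5630*4.3750) = 0.0008
R_conv_out = 1/(36.6900*4.3750) = 0.0062
R_total = 0.0531 K/W
Q = 199.2020 / 0.0531 = 3751.4216 W

R_total = 0.0531 K/W, Q = 3751.4216 W


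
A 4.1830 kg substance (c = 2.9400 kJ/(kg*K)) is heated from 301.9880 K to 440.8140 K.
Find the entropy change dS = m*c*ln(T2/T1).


T2/T1 = 1.4597
ln(T2/T1) = 0.3782
dS = 4.1830 * 2.9400 * 0.3782 = 4.6516 kJ/K

4.6516 kJ/K


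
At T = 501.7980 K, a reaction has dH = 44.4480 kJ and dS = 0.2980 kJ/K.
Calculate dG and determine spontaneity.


T*dS = 501.7980 * 0.2980 = 149.5358 kJ
dG = 44.4480 - 149.5358 = -105.0878 kJ (spontaneous)

dG = -105.0878 kJ, spontaneous


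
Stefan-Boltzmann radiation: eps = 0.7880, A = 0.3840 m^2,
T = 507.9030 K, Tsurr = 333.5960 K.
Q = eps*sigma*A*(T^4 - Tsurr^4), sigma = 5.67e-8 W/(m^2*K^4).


T^4 = 6.6546e+10
Tsurr^4 = 1.2385e+10
Q = 0.7880 * 5.67e-8 * 0.3840 * 5.4162e+10 = 929.2477 W

929.2477 W


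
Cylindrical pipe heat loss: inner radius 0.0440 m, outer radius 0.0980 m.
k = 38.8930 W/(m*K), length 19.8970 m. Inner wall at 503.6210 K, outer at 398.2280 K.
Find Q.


dT = 105.3930 K
ln(ro/ri) = 0.8008
Q = 2*pi*38.8930*19.8970*105.3930 / 0.8008 = 639939.0759 W

639939.0759 W


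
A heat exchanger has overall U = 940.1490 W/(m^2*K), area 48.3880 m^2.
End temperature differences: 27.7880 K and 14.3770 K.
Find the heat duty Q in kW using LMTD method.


LMTD = 20.3513 K
Q = 940.1490 * 48.3880 * 20.3513 = 925820.6655 W = 925.8207 kW

925.8207 kW


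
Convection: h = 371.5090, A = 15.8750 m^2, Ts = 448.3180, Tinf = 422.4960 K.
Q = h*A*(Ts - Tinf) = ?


dT = 25.8220 K
Q = 371.5090 * 15.8750 * 25.8220 = 152290.5482 W

152290.5482 W


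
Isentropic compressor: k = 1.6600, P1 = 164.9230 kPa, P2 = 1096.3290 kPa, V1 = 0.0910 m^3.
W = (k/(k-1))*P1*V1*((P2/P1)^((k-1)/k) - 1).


(k-1)/k = 0.3976
(P2/P1)^exp = 2.1236
W = 2.5152 * 164.9230 * 0.0910 * (2.1236 - 1) = 42.4146 kJ

42.4146 kJ


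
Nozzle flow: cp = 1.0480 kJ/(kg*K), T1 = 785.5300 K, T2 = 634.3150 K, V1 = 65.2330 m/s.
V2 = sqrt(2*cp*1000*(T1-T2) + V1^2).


dT = 151.2150 K
2*cp*1000*dT = 316946.6400
V1^2 = 4255.3443
V2 = sqrt(321201.9843) = 566.7468 m/s

566.7468 m/s


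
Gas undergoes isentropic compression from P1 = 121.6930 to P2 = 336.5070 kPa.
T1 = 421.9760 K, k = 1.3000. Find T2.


(k-1)/k = 0.2308
(P2/P1)^exp = 1.2646
T2 = 421.9760 * 1.2646 = 533.6114 K

533.6114 K


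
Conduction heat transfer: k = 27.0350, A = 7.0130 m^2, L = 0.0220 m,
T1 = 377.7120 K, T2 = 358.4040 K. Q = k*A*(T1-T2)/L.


dT = 19.3080 K
Q = 27.0350 * 7.0130 * 19.3080 / 0.0220 = 166396.7433 W

166396.7433 W


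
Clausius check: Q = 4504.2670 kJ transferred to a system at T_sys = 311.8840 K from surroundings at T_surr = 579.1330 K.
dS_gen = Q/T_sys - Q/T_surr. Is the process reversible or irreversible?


dS_sys = 4504.2670/311.8840 = 14.4421 kJ/K
dS_surr = -4504.2670/579.1330 = -7.7776 kJ/K
dS_gen = 14.4421 - 7.7776 = 6.6645 kJ/K (irreversible)

dS_gen = 6.6645 kJ/K, irreversible


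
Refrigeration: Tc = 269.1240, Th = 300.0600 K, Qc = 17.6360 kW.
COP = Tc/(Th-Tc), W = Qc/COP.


COP = 269.1240 / 30.9360 = 8.6994
W = 17.6360 / 8.6994 = 2.0273 kW

COP = 8.6994, W = 2.0273 kW


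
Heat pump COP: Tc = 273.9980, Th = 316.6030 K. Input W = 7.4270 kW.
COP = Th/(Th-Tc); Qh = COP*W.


COP = 316.6030 / 42.6050 = 7.4311
Qh = 7.4311 * 7.4270 = 55.1910 kW

COP = 7.4311, Qh = 55.1910 kW


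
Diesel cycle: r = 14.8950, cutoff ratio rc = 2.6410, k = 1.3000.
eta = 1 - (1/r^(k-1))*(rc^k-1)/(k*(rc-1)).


r^(k-1) = 2.2486
rc^k = 3.5343
eta = 0.4717 = 47.1691%

47.1691%


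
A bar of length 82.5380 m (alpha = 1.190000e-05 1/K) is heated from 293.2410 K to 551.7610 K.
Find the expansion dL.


dT = 258.5200 K
dL = 1.190000e-05 * 82.5380 * 258.5200 = 0.253919 m
L_final = 82.791919 m

dL = 0.253919 m


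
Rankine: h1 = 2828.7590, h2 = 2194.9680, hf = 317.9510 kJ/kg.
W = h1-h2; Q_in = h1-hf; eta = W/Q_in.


W = 633.7910 kJ/kg
Q_in = 2510.8080 kJ/kg
eta = 0.2524 = 25.2425%

eta = 25.2425%


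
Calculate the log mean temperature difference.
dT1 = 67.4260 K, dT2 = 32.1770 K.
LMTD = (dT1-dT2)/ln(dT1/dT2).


dT1/dT2 = 2.0955
ln(dT1/dT2) = 0.7398
LMTD = 35.2490 / 0.7398 = 47.6480 K

47.6480 K


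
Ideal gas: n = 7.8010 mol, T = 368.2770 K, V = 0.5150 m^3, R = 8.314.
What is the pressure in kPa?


P = nRT/V = 7.8010 * 8.314 * 368.2770 / 0.5150
= 23885.5307 / 0.5150 = 46379.6712 Pa = 46.3797 kPa

46.3797 kPa


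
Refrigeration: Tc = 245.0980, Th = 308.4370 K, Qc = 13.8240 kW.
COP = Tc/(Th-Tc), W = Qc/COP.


COP = 245.0980 / 63.3390 = 3.8696
W = 13.8240 / 3.8696 = 3.5724 kW

COP = 3.8696, W = 3.5724 kW


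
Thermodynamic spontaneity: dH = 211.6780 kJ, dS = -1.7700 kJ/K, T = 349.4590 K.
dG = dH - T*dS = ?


T*dS = 349.4590 * -1.7700 = -618.5424 kJ
dG = 211.6780 + 618.5424 = 830.2204 kJ (non-spontaneous)

dG = 830.2204 kJ, non-spontaneous


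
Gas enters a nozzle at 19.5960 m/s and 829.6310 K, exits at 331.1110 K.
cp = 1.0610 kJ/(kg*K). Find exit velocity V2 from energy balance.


dT = 498.5200 K
2*cp*1000*dT = 1057859.4400
V1^2 = 384.0032
V2 = sqrt(1058243.4432) = 1028.7096 m/s

1028.7096 m/s


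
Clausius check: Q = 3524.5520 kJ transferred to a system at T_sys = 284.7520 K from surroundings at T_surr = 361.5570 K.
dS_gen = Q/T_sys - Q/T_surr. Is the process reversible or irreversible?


dS_sys = 3524.5520/284.7520 = 12.3776 kJ/K
dS_surr = -3524.5520/361.5570 = -9.7483 kJ/K
dS_gen = 12.3776 - 9.7483 = 2.6294 kJ/K (irreversible)

dS_gen = 2.6294 kJ/K, irreversible


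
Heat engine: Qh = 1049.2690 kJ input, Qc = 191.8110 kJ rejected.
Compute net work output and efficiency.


W = 1049.2690 - 191.8110 = 857.4580 kJ
eta = 857.4580 / 1049.2690 = 0.8172 = 81.7196%

W = 857.4580 kJ, eta = 81.7196%


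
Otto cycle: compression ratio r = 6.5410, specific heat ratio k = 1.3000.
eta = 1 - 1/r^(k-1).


r^(k-1) = 1.7567
eta = 1 - 1/1.7567 = 0.4307 = 43.0745%

43.0745%


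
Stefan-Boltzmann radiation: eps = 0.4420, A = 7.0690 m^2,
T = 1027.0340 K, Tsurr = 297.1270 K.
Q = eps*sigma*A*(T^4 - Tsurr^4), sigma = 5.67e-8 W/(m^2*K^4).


T^4 = 1.1126e+12
Tsurr^4 = 7.7941e+09
Q = 0.4420 * 5.67e-8 * 7.0690 * 1.1048e+12 = 195726.4449 W

195726.4449 W


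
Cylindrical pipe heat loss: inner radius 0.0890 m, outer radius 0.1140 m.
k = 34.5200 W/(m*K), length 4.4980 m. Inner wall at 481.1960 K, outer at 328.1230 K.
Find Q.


dT = 153.0730 K
ln(ro/ri) = 0.2476
Q = 2*pi*34.5200*4.4980*153.0730 / 0.2476 = 603232.2888 W

603232.2888 W


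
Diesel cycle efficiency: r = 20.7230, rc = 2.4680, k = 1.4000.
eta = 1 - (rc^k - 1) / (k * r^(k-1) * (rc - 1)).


r^(k-1) = 3.3619
rc^k = 3.5423
eta = 0.6321 = 63.2050%

63.2050%


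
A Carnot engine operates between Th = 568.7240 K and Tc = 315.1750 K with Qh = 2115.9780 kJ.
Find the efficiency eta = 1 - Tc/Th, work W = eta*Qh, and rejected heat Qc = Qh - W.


eta = 1 - 315.1750/568.7240 = 0.4458
W = 0.4458 * 2115.9780 = 943.3470 kJ
Qc = 2115.9780 - 943.3470 = 1172.6310 kJ

eta = 44.5821%, W = 943.3470 kJ, Qc = 1172.6310 kJ


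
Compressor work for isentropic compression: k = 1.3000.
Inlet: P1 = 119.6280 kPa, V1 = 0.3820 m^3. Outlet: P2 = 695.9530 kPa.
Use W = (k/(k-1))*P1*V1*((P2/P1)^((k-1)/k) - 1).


(k-1)/k = 0.2308
(P2/P1)^exp = 1.5013
W = 4.3333 * 119.6280 * 0.3820 * (1.5013 - 1) = 99.2782 kJ

99.2782 kJ


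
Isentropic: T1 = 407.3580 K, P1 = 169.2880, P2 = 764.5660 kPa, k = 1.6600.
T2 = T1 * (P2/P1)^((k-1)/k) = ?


(k-1)/k = 0.3976
(P2/P1)^exp = 1.8211
T2 = 407.3580 * 1.8211 = 741.8464 K

741.8464 K


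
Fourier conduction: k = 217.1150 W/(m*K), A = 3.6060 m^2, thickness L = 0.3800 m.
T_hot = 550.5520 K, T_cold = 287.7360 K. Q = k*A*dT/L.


dT = 262.8160 K
Q = 217.1150 * 3.6060 * 262.8160 / 0.3800 = 541481.6653 W

541481.6653 W


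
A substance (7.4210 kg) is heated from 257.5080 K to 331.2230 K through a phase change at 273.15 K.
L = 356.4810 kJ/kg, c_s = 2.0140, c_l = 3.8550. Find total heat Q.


Q1 (sensible, solid) = 7.4210 * 2.0140 * 15.6420 = 233.7837 kJ
Q2 (latent) = 7.4210 * 356.4810 = 2645.4455 kJ
Q3 (sensible, liquid) = 7.4210 * 3.8550 * 58.0730 = 1661.3498 kJ
Q_total = 4540.5789 kJ

4540.5789 kJ


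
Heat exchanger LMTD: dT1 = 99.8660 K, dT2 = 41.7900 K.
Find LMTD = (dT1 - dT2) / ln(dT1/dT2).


dT1/dT2 = 2.3897
ln(dT1/dT2) = 0.8712
LMTD = 58.0760 / 0.8712 = 66.6642 K

66.6642 K


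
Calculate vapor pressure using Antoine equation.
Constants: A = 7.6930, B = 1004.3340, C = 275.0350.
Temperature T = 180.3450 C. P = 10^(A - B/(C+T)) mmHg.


C+T = 455.3800
B/(C+T) = 2.2055
log10(P) = 7.6930 - 2.2055 = 5.4875
P = 10^5.4875 = 307265.9750 mmHg

307265.9750 mmHg


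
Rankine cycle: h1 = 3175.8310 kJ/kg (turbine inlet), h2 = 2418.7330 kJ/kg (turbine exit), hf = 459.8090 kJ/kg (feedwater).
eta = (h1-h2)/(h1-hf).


W = 757.0980 kJ/kg
Q_in = 2716.0220 kJ/kg
eta = 0.2788 = 27.8753%

eta = 27.8753%


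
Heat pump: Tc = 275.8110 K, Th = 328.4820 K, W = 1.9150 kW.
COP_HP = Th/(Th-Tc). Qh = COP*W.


COP = 328.4820 / 52.6710 = 6.2365
Qh = 6.2365 * 1.9150 = 11.9429 kW

COP = 6.2365, Qh = 11.9429 kW


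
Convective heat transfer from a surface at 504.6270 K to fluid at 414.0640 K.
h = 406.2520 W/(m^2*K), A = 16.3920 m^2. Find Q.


dT = 90.5630 K
Q = 406.2520 * 16.3920 * 90.5630 = 603084.6268 W

603084.6268 W


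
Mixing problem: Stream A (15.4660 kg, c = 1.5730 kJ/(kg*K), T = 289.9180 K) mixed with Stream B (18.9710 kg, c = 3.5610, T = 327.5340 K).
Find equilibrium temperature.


num = 29179.9291
den = 91.8837
Tf = 317.5744 K

317.5744 K


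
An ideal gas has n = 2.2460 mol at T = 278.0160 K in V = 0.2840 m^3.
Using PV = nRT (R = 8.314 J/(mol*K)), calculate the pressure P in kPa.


P = nRT/V = 2.2460 * 8.314 * 278.0160 / 0.2840
= 5191.4606 / 0.2840 = 18279.7909 Pa = 18.2798 kPa

18.2798 kPa


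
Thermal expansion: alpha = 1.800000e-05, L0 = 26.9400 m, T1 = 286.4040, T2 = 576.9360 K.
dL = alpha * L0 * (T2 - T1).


dT = 290.5320 K
dL = 1.800000e-05 * 26.9400 * 290.5320 = 0.140885 m
L_final = 27.080885 m

dL = 0.140885 m


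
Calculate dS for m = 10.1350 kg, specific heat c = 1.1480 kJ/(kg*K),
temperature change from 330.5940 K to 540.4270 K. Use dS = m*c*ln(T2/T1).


T2/T1 = 1.6347
ln(T2/T1) = 0.4915
dS = 10.1350 * 1.1480 * 0.4915 = 5.7182 kJ/K

5.7182 kJ/K


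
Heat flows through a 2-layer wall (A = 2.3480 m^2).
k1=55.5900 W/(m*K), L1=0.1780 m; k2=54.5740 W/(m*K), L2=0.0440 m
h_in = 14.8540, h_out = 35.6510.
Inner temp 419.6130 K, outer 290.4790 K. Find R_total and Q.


R_conv_in = 1/(14.8540*2.3480) = 0.0287
R_1 = 0.1780/(55.5900*2.3480) = 0.0014
R_2 = 0.0440/(54.5740*2.3480) = 0.0003
R_conv_out = 1/(35.6510*2.3480) = 0.0119
R_total = 0.0423 K/W
Q = 129.1340 / 0.0423 = 3050.9856 W

R_total = 0.0423 K/W, Q = 3050.9856 W


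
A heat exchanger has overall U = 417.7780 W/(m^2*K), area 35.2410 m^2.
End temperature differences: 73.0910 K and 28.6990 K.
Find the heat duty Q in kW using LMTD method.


LMTD = 47.4861 K
Q = 417.7780 * 35.2410 * 47.4861 = 699133.0603 W = 699.1331 kW

699.1331 kW


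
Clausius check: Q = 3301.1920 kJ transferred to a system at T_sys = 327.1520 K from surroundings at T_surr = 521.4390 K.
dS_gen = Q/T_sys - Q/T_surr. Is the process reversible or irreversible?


dS_sys = 3301.1920/327.1520 = 10.0907 kJ/K
dS_surr = -3301.1920/521.4390 = -6.3309 kJ/K
dS_gen = 10.0907 - 6.3309 = 3.7598 kJ/K (irreversible)

dS_gen = 3.7598 kJ/K, irreversible


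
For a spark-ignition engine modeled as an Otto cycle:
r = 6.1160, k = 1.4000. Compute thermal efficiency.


r^(k-1) = 2.0634
eta = 1 - 1/2.0634 = 0.5154 = 51.5367%

51.5367%


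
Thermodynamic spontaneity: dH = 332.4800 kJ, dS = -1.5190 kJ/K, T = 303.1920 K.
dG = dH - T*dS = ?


T*dS = 303.1920 * -1.5190 = -460.5486 kJ
dG = 332.4800 + 460.5486 = 793.0286 kJ (non-spontaneous)

dG = 793.0286 kJ, non-spontaneous


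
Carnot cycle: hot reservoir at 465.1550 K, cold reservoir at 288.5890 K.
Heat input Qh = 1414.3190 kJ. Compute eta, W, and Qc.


eta = 1 - 288.5890/465.1550 = 0.3796
W = 0.3796 * 1414.3190 = 536.8547 kJ
Qc = 1414.3190 - 536.8547 = 877.4643 kJ

eta = 37.9585%, W = 536.8547 kJ, Qc = 877.4643 kJ


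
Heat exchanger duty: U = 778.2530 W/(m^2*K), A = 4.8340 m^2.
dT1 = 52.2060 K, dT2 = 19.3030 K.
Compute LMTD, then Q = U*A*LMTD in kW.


LMTD = 33.0704 K
Q = 778.2530 * 4.8340 * 33.0704 = 124413.4708 W = 124.4135 kW

124.4135 kW


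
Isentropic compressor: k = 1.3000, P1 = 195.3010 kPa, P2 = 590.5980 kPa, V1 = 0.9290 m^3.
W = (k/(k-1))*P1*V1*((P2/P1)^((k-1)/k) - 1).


(k-1)/k = 0.2308
(P2/P1)^exp = 1.2909
W = 4.3333 * 195.3010 * 0.9290 * (1.2909 - 1) = 228.7390 kJ

228.7390 kJ


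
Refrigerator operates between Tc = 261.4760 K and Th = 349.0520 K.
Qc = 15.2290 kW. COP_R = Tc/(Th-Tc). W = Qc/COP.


COP = 261.4760 / 87.5760 = 2.9857
W = 15.2290 / 2.9857 = 5.1006 kW

COP = 2.9857, W = 5.1006 kW


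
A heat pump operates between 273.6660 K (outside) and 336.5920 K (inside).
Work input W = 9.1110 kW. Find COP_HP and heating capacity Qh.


COP = 336.5920 / 62.9260 = 5.3490
Qh = 5.3490 * 9.1110 = 48.7349 kW

COP = 5.3490, Qh = 48.7349 kW


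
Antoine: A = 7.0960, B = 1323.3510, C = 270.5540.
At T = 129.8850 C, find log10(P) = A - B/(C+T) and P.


C+T = 400.4390
B/(C+T) = 3.3048
log10(P) = 7.0960 - 3.3048 = 3.7912
P = 10^3.7912 = 6183.7150 mmHg

6183.7150 mmHg


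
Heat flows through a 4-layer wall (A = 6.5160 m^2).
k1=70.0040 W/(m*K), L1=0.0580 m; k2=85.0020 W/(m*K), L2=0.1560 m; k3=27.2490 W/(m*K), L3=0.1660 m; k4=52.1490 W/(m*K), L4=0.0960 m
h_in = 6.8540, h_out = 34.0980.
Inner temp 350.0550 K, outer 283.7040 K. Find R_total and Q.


R_conv_in = 1/(6.8540*6.5160) = 0.0224
R_1 = 0.0580/(70.0040*6.5160) = 0.0001
R_2 = 0.1560/(85.0020*6.5160) = 0.0003
R_3 = 0.1660/(27.2490*6.5160) = 0.0009
R_4 = 0.0960/(52.1490*6.5160) = 0.0003
R_conv_out = 1/(34.0980*6.5160) = 0.0045
R_total = 0.0285 K/W
Q = 66.3510 / 0.0285 = 2326.6262 W

R_total = 0.0285 K/W, Q = 2326.6262 W


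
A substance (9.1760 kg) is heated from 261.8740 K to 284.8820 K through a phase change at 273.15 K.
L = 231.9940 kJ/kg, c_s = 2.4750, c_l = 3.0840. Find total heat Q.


Q1 (sensible, solid) = 9.1760 * 2.4750 * 11.2760 = 256.0847 kJ
Q2 (latent) = 9.1760 * 231.9940 = 2128.7769 kJ
Q3 (sensible, liquid) = 9.1760 * 3.0840 * 11.7320 = 332.0013 kJ
Q_total = 2716.8630 kJ

2716.8630 kJ


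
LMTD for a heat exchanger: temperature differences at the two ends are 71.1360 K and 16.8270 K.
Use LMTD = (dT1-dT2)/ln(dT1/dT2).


dT1/dT2 = 4.2275
ln(dT1/dT2) = 1.4416
LMTD = 54.3090 / 1.4416 = 37.6725 K

37.6725 K


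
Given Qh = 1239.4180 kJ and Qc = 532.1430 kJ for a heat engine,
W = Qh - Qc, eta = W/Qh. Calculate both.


W = 1239.4180 - 532.1430 = 707.2750 kJ
eta = 707.2750 / 1239.4180 = 0.5707 = 57.0651%

W = 707.2750 kJ, eta = 57.0651%


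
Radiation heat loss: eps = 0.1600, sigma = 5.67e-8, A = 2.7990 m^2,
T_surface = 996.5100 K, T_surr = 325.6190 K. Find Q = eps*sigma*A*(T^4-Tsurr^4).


T^4 = 9.8611e+11
Tsurr^4 = 1.1242e+10
Q = 0.1600 * 5.67e-8 * 2.7990 * 9.7487e+11 = 24754.4399 W

24754.4399 W


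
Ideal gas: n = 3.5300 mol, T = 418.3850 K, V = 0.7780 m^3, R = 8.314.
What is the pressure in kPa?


P = nRT/V = 3.5300 * 8.314 * 418.3850 / 0.7780
= 12278.9387 / 0.7780 = 15782.6976 Pa = 15.7827 kPa

15.7827 kPa


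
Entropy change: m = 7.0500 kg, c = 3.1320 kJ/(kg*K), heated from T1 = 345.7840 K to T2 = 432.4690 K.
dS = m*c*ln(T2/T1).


T2/T1 = 1.2507
ln(T2/T1) = 0.2237
dS = 7.0500 * 3.1320 * 0.2237 = 4.9393 kJ/K

4.9393 kJ/K


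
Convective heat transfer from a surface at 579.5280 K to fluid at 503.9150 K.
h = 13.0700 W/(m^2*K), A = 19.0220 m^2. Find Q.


dT = 75.6130 K
Q = 13.0700 * 19.0220 * 75.6130 = 18798.7181 W

18798.7181 W


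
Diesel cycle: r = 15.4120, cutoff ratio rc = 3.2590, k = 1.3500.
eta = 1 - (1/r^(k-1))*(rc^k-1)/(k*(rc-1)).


r^(k-1) = 2.6047
rc^k = 4.9279
eta = 0.5055 = 50.5505%

50.5505%


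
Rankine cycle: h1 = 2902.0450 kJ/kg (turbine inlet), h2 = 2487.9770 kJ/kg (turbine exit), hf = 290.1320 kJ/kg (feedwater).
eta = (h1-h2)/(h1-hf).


W = 414.0680 kJ/kg
Q_in = 2611.9130 kJ/kg
eta = 0.1585 = 15.8531%

eta = 15.8531%


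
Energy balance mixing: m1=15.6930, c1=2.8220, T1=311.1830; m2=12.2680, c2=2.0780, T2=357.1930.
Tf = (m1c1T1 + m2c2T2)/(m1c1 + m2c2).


num = 22886.8270
den = 69.7785
Tf = 327.9923 K

327.9923 K


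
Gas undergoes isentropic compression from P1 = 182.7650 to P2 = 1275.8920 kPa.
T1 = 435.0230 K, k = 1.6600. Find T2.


(k-1)/k = 0.3976
(P2/P1)^exp = 2.1654
T2 = 435.0230 * 2.1654 = 941.9916 K

941.9916 K


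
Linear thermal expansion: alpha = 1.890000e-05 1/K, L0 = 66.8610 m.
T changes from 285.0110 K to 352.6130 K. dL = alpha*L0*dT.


dT = 67.6020 K
dL = 1.890000e-05 * 66.8610 * 67.6020 = 0.085427 m
L_final = 66.946427 m

dL = 0.085427 m


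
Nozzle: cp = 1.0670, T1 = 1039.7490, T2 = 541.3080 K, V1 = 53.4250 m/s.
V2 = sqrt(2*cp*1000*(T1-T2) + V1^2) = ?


dT = 498.4410 K
2*cp*1000*dT = 1063673.0940
V1^2 = 2854.2306
V2 = sqrt(1066527.3246) = 1032.7281 m/s

1032.7281 m/s


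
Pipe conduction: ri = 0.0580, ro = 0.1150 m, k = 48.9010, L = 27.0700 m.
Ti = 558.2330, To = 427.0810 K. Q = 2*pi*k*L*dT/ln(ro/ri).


dT = 131.1520 K
ln(ro/ri) = 0.6845
Q = 2*pi*48.9010*27.0700*131.1520 / 0.6845 = 1593654.7231 W

1593654.7231 W


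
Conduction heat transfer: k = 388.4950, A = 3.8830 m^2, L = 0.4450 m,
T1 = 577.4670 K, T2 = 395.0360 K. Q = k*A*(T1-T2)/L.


dT = 182.4310 K
Q = 388.4950 * 3.8830 * 182.4310 / 0.4450 = 618431.2859 W

618431.2859 W


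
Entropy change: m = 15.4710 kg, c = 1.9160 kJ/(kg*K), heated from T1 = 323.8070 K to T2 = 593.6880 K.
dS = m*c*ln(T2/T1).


T2/T1 = 1.8335
ln(T2/T1) = 0.6062
dS = 15.4710 * 1.9160 * 0.6062 = 17.9694 kJ/K

17.9694 kJ/K


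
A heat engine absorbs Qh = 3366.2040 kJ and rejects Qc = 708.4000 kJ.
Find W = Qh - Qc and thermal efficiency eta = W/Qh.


W = 3366.2040 - 708.4000 = 2657.8040 kJ
eta = 2657.8040 / 3366.2040 = 0.7896 = 78.9555%

W = 2657.8040 kJ, eta = 78.9555%


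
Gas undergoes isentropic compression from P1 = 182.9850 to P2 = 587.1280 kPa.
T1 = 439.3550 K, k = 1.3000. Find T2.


(k-1)/k = 0.2308
(P2/P1)^exp = 1.3087
T2 = 439.3550 * 1.3087 = 574.9870 K

574.9870 K


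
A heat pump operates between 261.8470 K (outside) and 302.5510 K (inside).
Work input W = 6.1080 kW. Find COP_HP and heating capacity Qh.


COP = 302.5510 / 40.7040 = 7.4330
Qh = 7.4330 * 6.1080 = 45.4005 kW

COP = 7.4330, Qh = 45.4005 kW


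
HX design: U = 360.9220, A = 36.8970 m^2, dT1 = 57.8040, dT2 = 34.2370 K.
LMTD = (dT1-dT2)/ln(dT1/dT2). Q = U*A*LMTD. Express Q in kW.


LMTD = 44.9966 K
Q = 360.9220 * 36.8970 * 44.9966 = 599216.5631 W = 599.2166 kW

599.2166 kW


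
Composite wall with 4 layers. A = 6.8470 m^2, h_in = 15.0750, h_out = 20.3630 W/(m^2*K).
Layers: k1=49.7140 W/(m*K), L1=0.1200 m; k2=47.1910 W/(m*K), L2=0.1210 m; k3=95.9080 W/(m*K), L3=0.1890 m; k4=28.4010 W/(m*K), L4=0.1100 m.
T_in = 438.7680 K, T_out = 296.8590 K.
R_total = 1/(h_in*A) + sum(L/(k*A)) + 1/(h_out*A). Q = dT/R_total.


R_conv_in = 1/(15.0750*6.8470) = 0.0097
R_1 = 0.1200/(49.7140*6.8470) = 0.0004
R_2 = 0.1210/(47.1910*6.8470) = 0.0004
R_3 = 0.1890/(95.9080*6.8470) = 0.0003
R_4 = 0.1100/(28.4010*6.8470) = 0.0006
R_conv_out = 1/(20.3630*6.8470) = 0.0072
R_total = 0.0184 K/W
Q = 141.9090 / 0.0184 = 7695.3144 W

R_total = 0.0184 K/W, Q = 7695.3144 W


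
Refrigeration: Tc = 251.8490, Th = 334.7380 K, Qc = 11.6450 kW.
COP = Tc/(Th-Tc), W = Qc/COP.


COP = 251.8490 / 82.8890 = 3.0384
W = 11.6450 / 3.0384 = 3.8326 kW

COP = 3.0384, W = 3.8326 kW


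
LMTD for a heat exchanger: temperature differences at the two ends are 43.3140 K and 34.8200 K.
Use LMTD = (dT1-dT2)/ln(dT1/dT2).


dT1/dT2 = 1.2439
ln(dT1/dT2) = 0.2183
LMTD = 8.4940 / 0.2183 = 38.9126 K

38.9126 K


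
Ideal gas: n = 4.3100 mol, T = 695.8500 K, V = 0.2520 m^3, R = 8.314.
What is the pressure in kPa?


P = nRT/V = 4.3100 * 8.314 * 695.8500 / 0.2520
= 24934.6296 / 0.2520 = 98946.9430 Pa = 98.9469 kPa

98.9469 kPa


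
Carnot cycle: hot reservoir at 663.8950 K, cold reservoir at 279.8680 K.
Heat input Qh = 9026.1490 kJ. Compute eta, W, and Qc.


eta = 1 - 279.8680/663.8950 = 0.5784
W = 0.5784 * 9026.1490 = 5221.1342 kJ
Qc = 9026.1490 - 5221.1342 = 3805.0148 kJ

eta = 57.8445%, W = 5221.1342 kJ, Qc = 3805.0148 kJ


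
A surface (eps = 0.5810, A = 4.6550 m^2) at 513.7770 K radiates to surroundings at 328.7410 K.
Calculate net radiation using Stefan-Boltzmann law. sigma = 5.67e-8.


T^4 = 6.9678e+10
Tsurr^4 = 1.1679e+10
Q = 0.5810 * 5.67e-8 * 4.6550 * 5.7999e+10 = 8894.0785 W

8894.0785 W


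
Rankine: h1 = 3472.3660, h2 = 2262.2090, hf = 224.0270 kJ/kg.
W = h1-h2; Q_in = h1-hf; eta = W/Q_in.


W = 1210.1570 kJ/kg
Q_in = 3248.3390 kJ/kg
eta = 0.3725 = 37.2546%

eta = 37.2546%


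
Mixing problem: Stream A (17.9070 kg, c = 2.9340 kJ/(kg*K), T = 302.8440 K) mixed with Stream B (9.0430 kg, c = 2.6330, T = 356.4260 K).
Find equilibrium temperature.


num = 24397.7438
den = 76.3494
Tf = 319.5540 K

319.5540 K


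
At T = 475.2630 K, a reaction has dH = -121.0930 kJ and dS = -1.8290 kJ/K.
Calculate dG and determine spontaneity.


T*dS = 475.2630 * -1.8290 = -869.2560 kJ
dG = -121.0930 + 869.2560 = 748.1630 kJ (non-spontaneous)

dG = 748.1630 kJ, non-spontaneous


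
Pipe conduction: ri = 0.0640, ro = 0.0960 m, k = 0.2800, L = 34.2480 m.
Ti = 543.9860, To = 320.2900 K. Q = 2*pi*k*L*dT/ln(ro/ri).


dT = 223.6960 K
ln(ro/ri) = 0.4055
Q = 2*pi*0.2800*34.2480*223.6960 / 0.4055 = 33241.2882 W

33241.2882 W


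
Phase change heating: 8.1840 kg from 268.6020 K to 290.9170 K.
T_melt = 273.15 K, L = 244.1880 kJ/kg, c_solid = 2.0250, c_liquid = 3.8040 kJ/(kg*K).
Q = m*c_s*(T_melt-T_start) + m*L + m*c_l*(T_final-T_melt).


Q1 (sensible, solid) = 8.1840 * 2.0250 * 4.5480 = 75.3722 kJ
Q2 (latent) = 8.1840 * 244.1880 = 1998.4346 kJ
Q3 (sensible, liquid) = 8.1840 * 3.8040 * 17.7670 = 553.1211 kJ
Q_total = 2626.9279 kJ

2626.9279 kJ


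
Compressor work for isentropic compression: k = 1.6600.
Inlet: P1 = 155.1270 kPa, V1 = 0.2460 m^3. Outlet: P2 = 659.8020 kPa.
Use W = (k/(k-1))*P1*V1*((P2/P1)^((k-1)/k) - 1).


(k-1)/k = 0.3976
(P2/P1)^exp = 1.7782
W = 2.5152 * 155.1270 * 0.2460 * (1.7782 - 1) = 74.6906 kJ

74.6906 kJ


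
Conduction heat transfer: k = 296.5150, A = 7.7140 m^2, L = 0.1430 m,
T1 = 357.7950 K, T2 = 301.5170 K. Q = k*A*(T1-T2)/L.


dT = 56.2780 K
Q = 296.5150 * 7.7140 * 56.2780 / 0.1430 = 900179.0895 W

900179.0895 W


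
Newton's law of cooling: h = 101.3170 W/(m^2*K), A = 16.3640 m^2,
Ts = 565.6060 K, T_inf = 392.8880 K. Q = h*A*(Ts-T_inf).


dT = 172.7180 K
Q = 101.3170 * 16.3640 * 172.7180 = 286358.0478 W

286358.0478 W


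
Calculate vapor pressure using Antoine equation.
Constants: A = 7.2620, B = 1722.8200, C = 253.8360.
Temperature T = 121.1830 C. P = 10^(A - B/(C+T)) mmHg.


C+T = 375.0190
B/(C+T) = 4.5940
log10(P) = 7.2620 - 4.5940 = 2.6680
P = 10^2.6680 = 465.6355 mmHg

465.6355 mmHg


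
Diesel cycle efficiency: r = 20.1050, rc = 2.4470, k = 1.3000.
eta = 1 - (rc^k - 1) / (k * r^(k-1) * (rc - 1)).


r^(k-1) = 2.4603
rc^k = 3.2005
eta = 0.5245 = 52.4525%

52.4525%


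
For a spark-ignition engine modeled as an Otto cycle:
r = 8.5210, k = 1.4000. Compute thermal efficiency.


r^(k-1) = 2.3561
eta = 1 - 1/2.3561 = 0.5756 = 57.5572%

57.5572%


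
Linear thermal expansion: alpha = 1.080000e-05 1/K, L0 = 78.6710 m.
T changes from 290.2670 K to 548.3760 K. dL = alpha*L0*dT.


dT = 258.1090 K
dL = 1.080000e-05 * 78.6710 * 258.1090 = 0.219301 m
L_final = 78.890301 m

dL = 0.219301 m


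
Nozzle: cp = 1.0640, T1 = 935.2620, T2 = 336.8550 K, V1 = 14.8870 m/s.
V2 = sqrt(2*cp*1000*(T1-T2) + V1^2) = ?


dT = 598.4070 K
2*cp*1000*dT = 1273410.0960
V1^2 = 221.6228
V2 = sqrt(1273631.7188) = 1128.5529 m/s

1128.5529 m/s


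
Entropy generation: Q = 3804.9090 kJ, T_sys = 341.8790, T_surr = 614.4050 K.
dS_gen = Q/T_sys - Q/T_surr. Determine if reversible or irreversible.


dS_sys = 3804.9090/341.8790 = 11.1294 kJ/K
dS_surr = -3804.9090/614.4050 = -6.1928 kJ/K
dS_gen = 11.1294 - 6.1928 = 4.9366 kJ/K (irreversible)

dS_gen = 4.9366 kJ/K, irreversible


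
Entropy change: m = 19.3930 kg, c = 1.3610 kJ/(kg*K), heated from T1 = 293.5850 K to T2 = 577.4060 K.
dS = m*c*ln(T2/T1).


T2/T1 = 1.9667
ln(T2/T1) = 0.6764
dS = 19.3930 * 1.3610 * 0.6764 = 17.8522 kJ/K

17.8522 kJ/K


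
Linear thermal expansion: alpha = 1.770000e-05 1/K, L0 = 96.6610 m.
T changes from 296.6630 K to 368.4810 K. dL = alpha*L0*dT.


dT = 71.8180 K
dL = 1.770000e-05 * 96.6610 * 71.8180 = 0.122873 m
L_final = 96.783873 m

dL = 0.122873 m


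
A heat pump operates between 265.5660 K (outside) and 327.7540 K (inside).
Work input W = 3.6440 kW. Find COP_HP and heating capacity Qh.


COP = 327.7540 / 62.1880 = 5.2704
Qh = 5.2704 * 3.6440 = 19.2052 kW

COP = 5.2704, Qh = 19.2052 kW
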